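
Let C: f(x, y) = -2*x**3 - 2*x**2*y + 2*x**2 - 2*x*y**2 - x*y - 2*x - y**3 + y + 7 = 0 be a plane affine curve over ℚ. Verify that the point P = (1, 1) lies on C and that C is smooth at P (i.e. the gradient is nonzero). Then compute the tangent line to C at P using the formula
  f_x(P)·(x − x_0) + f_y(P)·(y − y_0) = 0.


Tangent line at P: -11*x - 9*y + 20 = 0.

Step 1: f(1, 1) = 0, so P lies on C.
Step 2: partial derivatives
  f_x(x, y) = -6*x**2 - 4*x*y + 4*x - 2*y**2 - y - 2, f_y(x, y) = -2*x**2 - 4*x*y - x - 3*y**2 + 1.
  f_x(P) = -11, f_y(P) = -9 (gradient nonzero, so P is smooth).
Step 3: tangent line at P: -11·(x − 1) + -9·(y − 1) = 0.
Expanding: -11*x - 9*y + 20 = 0.


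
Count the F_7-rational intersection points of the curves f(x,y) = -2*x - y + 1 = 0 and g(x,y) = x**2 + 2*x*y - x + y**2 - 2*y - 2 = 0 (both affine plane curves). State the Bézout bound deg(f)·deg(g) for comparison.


Common zeros: ∅; count = 0; Bézout bound = 2.

deg(f) = 1, deg(g) = 2, so Bézout bound = 2.
Scan x ∈ F_7. For each x, list the y ∈ F_7 with f(x, y) ≡ 0 and those with g(x, y) ≡ 0 (mod 7); the common zeros in that column are the intersection.
  x = 0: f ≡ 0 at y ∈ {1}; g ≡ 0 at y ∈ ∅; common: ∅.
  x = 1: f ≡ 0 at y ∈ {6}; g ≡ 0 at y ∈ {3, 4}; common: ∅.
  x = 2: f ≡ 0 at y ∈ {4}; g ≡ 0 at y ∈ {0, 5}; common: ∅.
  x = 3: f ≡ 0 at y ∈ {2}; g ≡ 0 at y ∈ {5}; common: ∅.
  x = 4: f ≡ 0 at y ∈ {0}; g ≡ 0 at y ∈ ∅; common: ∅.
  x = 5: f ≡ 0 at y ∈ {5}; g ≡ 0 at y ∈ ∅; common: ∅.
  x = 6: f ≡ 0 at y ∈ {3}; g ≡ 0 at y ∈ {0, 4}; common: ∅.
Collecting: common zeros = ∅, so the count is 0.
Comparison with the Bézout bound: 0 ≤ 2 = deg(f)·deg(g), as expected for curves with no common component (the affine F_7-count falls short of the bound because intersections may lie at infinity, over extension fields, or carry multiplicity).


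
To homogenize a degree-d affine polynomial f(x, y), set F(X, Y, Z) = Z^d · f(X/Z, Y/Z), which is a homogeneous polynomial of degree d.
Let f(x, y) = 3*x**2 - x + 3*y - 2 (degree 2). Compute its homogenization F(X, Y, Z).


F(X, Y, Z) = 3*X**2 - X*Z + 3*Y*Z - 2*Z**2

deg(f) = 2.
Substitute x = X/Z, y = Y/Z into f, then multiply by Z^2.
  monomial 3·x^2·y^0 ↦ 3·X^2·Y^0·Z^0.
  monomial -1·x^1·y^0 ↦ -1·X^1·Y^0·Z^1.
  monomial 3·x^0·y^1 ↦ 3·X^0·Y^1·Z^1.
  monomial -2·x^0·y^0 ↦ -2·X^0·Y^0·Z^2.
Collecting: F(X, Y, Z) = 3*X**2 - X*Z + 3*Y*Z - 2*Z**2.


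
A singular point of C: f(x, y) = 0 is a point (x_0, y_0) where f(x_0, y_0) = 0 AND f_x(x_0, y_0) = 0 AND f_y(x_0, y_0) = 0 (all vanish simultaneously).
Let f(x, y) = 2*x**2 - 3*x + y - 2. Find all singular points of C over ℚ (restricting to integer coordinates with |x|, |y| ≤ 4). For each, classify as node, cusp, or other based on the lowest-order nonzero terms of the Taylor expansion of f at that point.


No singular points in the scanned grid; C is smooth there.

Compute partial derivatives:
  f_x = 4*x - 3.
  f_y = 1.
f_y = 1 is a nonzero constant, so f_y never vanishes: no point (x, y) can satisfy f = f_x = f_y = 0. In particular no (x, y) ∈ {−4, ..., 4}² is singular; the curve is smooth.


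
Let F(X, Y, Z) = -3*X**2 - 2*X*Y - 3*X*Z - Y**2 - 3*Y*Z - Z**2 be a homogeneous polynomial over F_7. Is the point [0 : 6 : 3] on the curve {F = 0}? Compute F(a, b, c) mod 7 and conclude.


F(0,6,3) ≡ 6 (mod 7); P is NOT on the curve.

Evaluate F(0, 6, 3) term-by-term (mod 7).
  -3*X**2 ↦ -3·0·1·1 = 0
  -2*X*Y ↦ -2·0·6·1 = 0
  -3*X*Z ↦ -3·0·1·3 = 0
  -Y**2 ↦ -1·1·36·1 = -36
  -3*Y*Z ↦ -3·1·6·3 = -54
  -Z**2 ↦ -1·1·1·9 = -9
Sum: F(0, 6, 3) = (0) + (0) + (0) + (-36) + (-54) + (-9) = -99.
Reducing mod 7: -99 ≡ 6 (mod 7).
Since F(a, b, c) ≡ 6 ≠ 0 (mod 7), P does NOT lie on the curve.


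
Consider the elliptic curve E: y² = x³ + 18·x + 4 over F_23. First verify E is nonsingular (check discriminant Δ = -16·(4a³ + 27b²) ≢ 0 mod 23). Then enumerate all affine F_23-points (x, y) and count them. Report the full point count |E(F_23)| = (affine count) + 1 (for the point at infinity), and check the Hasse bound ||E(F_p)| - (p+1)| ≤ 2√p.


Affine points = {(0, 2), (0, 21), (1, 0), (2, 5), (2, 18), (3, 4), (3, 19), (4, 5), (4, 18), (5, 9), (5, 14), (6, 11), (6, 12), (7, 6), (7, 17), (8, 4), (8, 19), (12, 4), (12, 19), (16, 8), (16, 15), (17, 5), (17, 18), (19, 11), (19, 12), (21, 11), (21, 12), (22, 10), (22, 13)}; affine count = 29; |E(F_23)| = 30.

Discriminant check: Δ ∝ 4a³ + 27b² = 4·18³ + 27·4² = 4·5832 + 27·16 ≡ 1 (mod 23). Nonzero ⇒ E is nonsingular.
For each x ∈ F_23, compute rhs = x³ + 18·x + 4 mod 23, then count y ∈ F_23 with y² ≡ rhs.
  x = 0: rhs = 4, matching y values: 2, 21 (2 points).
  x = 1: rhs = 0, matching y values: 0 (1 points).
  x = 2: rhs = 2, matching y values: 5, 18 (2 points).
  x = 3: rhs = 16, matching y values: 4, 19 (2 points).
  x = 4: rhs = 2, matching y values: 5, 18 (2 points).
  x = 5: rhs = 12, matching y values: 9, 14 (2 points).
  x = 6: rhs = 6, matching y values: 11, 12 (2 points).
  x = 7: rhs = 13, matching y values: 6, 17 (2 points).
  x = 8: rhs = 16, matching y values: 4, 19 (2 points).
  x = 9: rhs = 21, matching y values: none (0 points).
  x = 10: rhs = 11, matching y values: none (0 points).
  x = 11: rhs = 15, matching y values: none (0 points).
  x = 12: rhs = 16, matching y values: 4, 19 (2 points).
  x = 13: rhs = 20, matching y values: none (0 points).
  x = 14: rhs = 10, matching y values: none (0 points).
  x = 15: rhs = 15, matching y values: none (0 points).
  x = 16: rhs = 18, matching y values: 8, 15 (2 points).
  x = 17: rhs = 2, matching y values: 5, 18 (2 points).
  x = 18: rhs = 19, matching y values: none (0 points).
  x = 19: rhs = 6, matching y values: 11, 12 (2 points).
  x = 20: rhs = 15, matching y values: none (0 points).
  x = 21: rhs = 6, matching y values: 11, 12 (2 points).
  x = 22: rhs = 8, matching y values: 10, 13 (2 points).
Total affine count: 29.
Full point count |E(F_23)| = 29 + 1 = 30.
Hasse bound: |30 − (23+1)| = |6| = 6 ≤ 2√23 ≈ 9.5917 ✓.


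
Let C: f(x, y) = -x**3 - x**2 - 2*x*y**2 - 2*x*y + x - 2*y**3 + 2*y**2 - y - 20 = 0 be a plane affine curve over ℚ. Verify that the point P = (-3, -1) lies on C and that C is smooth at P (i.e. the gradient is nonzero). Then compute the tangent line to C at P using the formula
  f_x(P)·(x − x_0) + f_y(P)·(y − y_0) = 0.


Tangent line at P: -20*x - 17*y - 77 = 0.

Step 1: f(-3, -1) = 0, so P lies on C.
Step 2: partial derivatives
  f_x(x, y) = -3*x**2 - 2*x - 2*y**2 - 2*y + 1, f_y(x, y) = -4*x*y - 2*x - 6*y**2 + 4*y - 1.
  f_x(P) = -20, f_y(P) = -17 (gradient nonzero, so P is smooth).
Step 3: tangent line at P: -20·(x − -3) + -17·(y − -1) = 0.
Expanding: -20*x - 17*y - 77 = 0.


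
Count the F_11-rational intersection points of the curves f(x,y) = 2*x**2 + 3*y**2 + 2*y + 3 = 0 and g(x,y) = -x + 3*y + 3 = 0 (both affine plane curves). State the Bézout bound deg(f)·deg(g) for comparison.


Common zeros: ∅; count = 0; Bézout bound = 2.

deg(f) = 2, deg(g) = 1, so Bézout bound = 2.
Scan x ∈ F_11. For each x, list the y ∈ F_11 with f(x, y) ≡ 0 and those with g(x, y) ≡ 0 (mod 11); the common zeros in that column are the intersection.
  x = 0: f ≡ 0 at y ∈ {5, 9}; g ≡ 0 at y ∈ {10}; common: ∅.
  x = 1: f ≡ 0 at y ∈ ∅; g ≡ 0 at y ∈ {3}; common: ∅.
  x = 2: f ≡ 0 at y ∈ {0, 3}; g ≡ 0 at y ∈ {7}; common: ∅.
  x = 3: f ≡ 0 at y ∈ {4, 10}; g ≡ 0 at y ∈ {0}; common: ∅.
  x = 4: f ≡ 0 at y ∈ ∅; g ≡ 0 at y ∈ {4}; common: ∅.
  x = 5: f ≡ 0 at y ∈ ∅; g ≡ 0 at y ∈ {8}; common: ∅.
  x = 6: f ≡ 0 at y ∈ ∅; g ≡ 0 at y ∈ {1}; common: ∅.
  x = 7: f ≡ 0 at y ∈ ∅; g ≡ 0 at y ∈ {5}; common: ∅.
  x = 8: f ≡ 0 at y ∈ {4, 10}; g ≡ 0 at y ∈ {9}; common: ∅.
  x = 9: f ≡ 0 at y ∈ {0, 3}; g ≡ 0 at y ∈ {2}; common: ∅.
  x = 10: f ≡ 0 at y ∈ ∅; g ≡ 0 at y ∈ {6}; common: ∅.
Collecting: common zeros = ∅, so the count is 0.
Comparison with the Bézout bound: 0 ≤ 2 = deg(f)·deg(g), as expected for curves with no common component (the affine F_11-count falls short of the bound because intersections may lie at infinity, over extension fields, or carry multiplicity).


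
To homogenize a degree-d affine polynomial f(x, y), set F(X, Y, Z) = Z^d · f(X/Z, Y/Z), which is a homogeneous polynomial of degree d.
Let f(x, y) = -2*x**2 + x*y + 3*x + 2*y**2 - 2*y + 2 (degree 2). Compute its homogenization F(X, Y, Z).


F(X, Y, Z) = -2*X**2 + X*Y + 3*X*Z + 2*Y**2 - 2*Y*Z + 2*Z**2

deg(f) = 2.
Substitute x = X/Z, y = Y/Z into f, then multiply by Z^2.
  monomial -2·x^2·y^0 ↦ -2·X^2·Y^0·Z^0.
  monomial 1·x^1·y^1 ↦ 1·X^1·Y^1·Z^0.
  monomial 3·x^1·y^0 ↦ 3·X^1·Y^0·Z^1.
  monomial 2·x^0·y^2 ↦ 2·X^0·Y^2·Z^0.
  monomial -2·x^0·y^1 ↦ -2·X^0·Y^1·Z^1.
  monomial 2·x^0·y^0 ↦ 2·X^0·Y^0·Z^2.
Collecting: F(X, Y, Z) = -2*X**2 + X*Y + 3*X*Z + 2*Y**2 - 2*Y*Z + 2*Z**2.


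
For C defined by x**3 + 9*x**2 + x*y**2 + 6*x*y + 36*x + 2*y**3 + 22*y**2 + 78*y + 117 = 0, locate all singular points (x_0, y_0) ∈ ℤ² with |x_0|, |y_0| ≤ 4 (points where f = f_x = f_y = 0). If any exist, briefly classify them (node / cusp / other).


Singular points: {(-3, -3)}; classification: cusp.

Compute partial derivatives:
  f_x = 3*x**2 + 18*x + y**2 + 6*y + 36.
  f_y = 2*x*y + 6*x + 6*y**2 + 44*y + 78.
Scan x_0 ∈ {−4, ..., 4}. For each x_0, f_y(x_0, y) is a polynomial in y; find its integer roots y ∈ {−4, ..., 4}, then test f_x and f at those candidates.
  x = -4: f_y(-4, y) = 6*y**2 + 36*y + 54; vanishes at y ∈ {-3}. (-4, -3): f_x = 3 ≠ 0.
  x = -3: f_y(-3, y) = 6*y**2 + 38*y + 60; vanishes at y ∈ {-3}. (-3, -3): f_x = 0, f = 0 — SINGULAR.
  x = -2: f_y(-2, y) = 6*y**2 + 40*y + 66; vanishes at y ∈ {-3}. (-2, -3): f_x = 3 ≠ 0.
  x = -1: f_y(-1, y) = 6*y**2 + 42*y + 72; vanishes at y ∈ {-4, -3}. (-1, -4): f_x = 13 ≠ 0; (-1, -3): f_x = 12 ≠ 0.
  x = 0: f_y(0, y) = 6*y**2 + 44*y + 78; vanishes at y ∈ {-3}. (0, -3): f_x = 27 ≠ 0.
  x = 1: f_y(1, y) = 6*y**2 + 46*y + 84; vanishes at y ∈ {-3}. (1, -3): f_x = 48 ≠ 0.
  x = 2: f_y(2, y) = 6*y**2 + 48*y + 90; vanishes at y ∈ {-3}. (2, -3): f_x = 75 ≠ 0.
  x = 3: f_y(3, y) = 6*y**2 + 50*y + 96; vanishes at y ∈ {-3}. (3, -3): f_x = 108 ≠ 0.
  x = 4: f_y(4, y) = 6*y**2 + 52*y + 102; vanishes at y ∈ {-3}. (4, -3): f_x = 147 ≠ 0.
Only singular point on the grid: (-3, -3).
Classify: substitute x = -3 + u, y = -3 + v and expand: f = u**3 + u*v**2 + 2*v**3 + v**2.
No constant or linear terms (consistent with a singular point). Quadratic part: v**2. Cubic part: u**3 + u*v**2 + 2*v**3.
The quadratic part v**2 is a perfect square, so there is a single (double) tangent line v = 0, i.e. y = -3. Restricting the cubic part to that line (v = 0) leaves u**3 ≠ 0, so f is not divisible by v and the branch is v² ≈ -u**3 to lowest order — this is a cusp.
Classification: cusp.


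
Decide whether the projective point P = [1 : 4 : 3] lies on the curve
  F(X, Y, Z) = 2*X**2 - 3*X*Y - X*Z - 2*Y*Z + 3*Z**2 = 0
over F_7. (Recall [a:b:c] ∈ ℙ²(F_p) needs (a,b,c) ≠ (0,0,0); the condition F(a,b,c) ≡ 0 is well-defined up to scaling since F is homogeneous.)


F(1,4,3) ≡ 4 (mod 7); P is NOT on the curve.

Evaluate F(1, 4, 3) term-by-term (mod 7).
  2*X**2 ↦ 2·1·1·1 = 2
  -3*X*Y ↦ -3·1·4·1 = -12
  -X*Z ↦ -1·1·1·3 = -3
  -2*Y*Z ↦ -2·1·4·3 = -24
  3*Z**2 ↦ 3·1·1·9 = 27
Sum: F(1, 4, 3) = (2) + (-12) + (-3) + (-24) + (27) = -10.
Reducing mod 7: -10 ≡ 4 (mod 7).
Since F(a, b, c) ≡ 4 ≠ 0 (mod 7), P does NOT lie on the curve.


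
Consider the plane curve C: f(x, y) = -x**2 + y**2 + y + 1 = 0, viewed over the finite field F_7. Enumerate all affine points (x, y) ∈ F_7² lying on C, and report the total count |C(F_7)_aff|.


Affine F_7-points: {(0, 2), (0, 4), (1, 0), (1, 6), (6, 0), (6, 6)}; count = 6.

For each of the 49 pairs (x, y) ∈ F_7², evaluate f(x, y) mod 7. Record the zeros.
  x = 0: [0↦1, 1↦3, 2↦0, 3↦6, 4↦0, 5↦3, 6↦1]  zeros at y ∈ {2, 4}
  x = 1: [0↦0, 1↦2, 2↦6, 3↦5, 4↦6, 5↦2, 6↦0]  zeros at y ∈ {0, 6}
  x = 2: [0↦4, 1↦6, 2↦3, 3↦2, 4↦3, 5↦6, 6↦4]  zeros at y ∈ ∅
  x = 3: [0↦6, 1↦1, 2↦5, 3↦4, 4↦5, 5↦1, 6↦6]  zeros at y ∈ ∅
  x = 4: [0↦6, 1↦1, 2↦5, 3↦4, 4↦5, 5↦1, 6↦6]  zeros at y ∈ ∅
  x = 5: [0↦4, 1↦6, 2↦3, 3↦2, 4↦3, 5↦6, 6↦4]  zeros at y ∈ ∅
  x = 6: [0↦0, 1↦2, 2↦6, 3↦5, 4↦6, 5↦2, 6↦0]  zeros at y ∈ {0, 6}
Collecting zeros: affine points = {(0, 2), (0, 4), (1, 0), (1, 6), (6, 0), (6, 6)}.
Total count |C(F_7)_aff| = 6.


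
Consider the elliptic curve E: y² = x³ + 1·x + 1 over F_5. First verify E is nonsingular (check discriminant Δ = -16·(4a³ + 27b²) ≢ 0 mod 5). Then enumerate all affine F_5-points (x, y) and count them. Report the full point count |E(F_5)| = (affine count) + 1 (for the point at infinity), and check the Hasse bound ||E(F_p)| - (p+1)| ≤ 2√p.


Affine points = {(0, 1), (0, 4), (2, 1), (2, 4), (3, 1), (3, 4), (4, 2), (4, 3)}; affine count = 8; |E(F_5)| = 9.

Discriminant check: Δ ∝ 4a³ + 27b² = 4·1³ + 27·1² = 4·1 + 27·1 ≡ 1 (mod 5). Nonzero ⇒ E is nonsingular.
For each x ∈ F_5, compute rhs = x³ + 1·x + 1 mod 5, then count y ∈ F_5 with y² ≡ rhs.
  x = 0: rhs = 1, matching y values: 1, 4 (2 points).
  x = 1: rhs = 3, matching y values: none (0 points).
  x = 2: rhs = 1, matching y values: 1, 4 (2 points).
  x = 3: rhs = 1, matching y values: 1, 4 (2 points).
  x = 4: rhs = 4, matching y values: 2, 3 (2 points).
Total affine count: 8.
Full point count |E(F_5)| = 8 + 1 = 9.
Hasse bound: |9 − (5+1)| = |3| = 3 ≤ 2√5 ≈ 4.4721 ✓.


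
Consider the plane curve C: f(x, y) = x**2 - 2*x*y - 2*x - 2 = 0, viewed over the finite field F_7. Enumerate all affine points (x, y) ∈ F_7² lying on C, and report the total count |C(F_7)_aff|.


Affine F_7-points: {(1, 2), (2, 3), (3, 6), (4, 6), (5, 2), (6, 3)}; count = 6.

For each of the 49 pairs (x, y) ∈ F_7², evaluate f(x, y) mod 7. Record the zeros.
  x = 0: [0↦5, 1↦5, 2↦5, 3↦5, 4↦5, 5↦5, 6↦5]  zeros at y ∈ ∅
  x = 1: [0↦4, 1↦2, 2↦0, 3↦5, 4↦3, 5↦1, 6↦6]  zeros at y ∈ {2}
  x = 2: [0↦5, 1↦1, 2↦4, 3↦0, 4↦3, 5↦6, 6↦2]  zeros at y ∈ {3}
  x = 3: [0↦1, 1↦2, 2↦3, 3↦4, 4↦5, 5↦6, 6↦0]  zeros at y ∈ {6}
  x = 4: [0↦6, 1↦5, 2↦4, 3↦3, 4↦2, 5↦1, 6↦0]  zeros at y ∈ {6}
  x = 5: [0↦6, 1↦3, 2↦0, 3↦4, 4↦1, 5↦5, 6↦2]  zeros at y ∈ {2}
  x = 6: [0↦1, 1↦3, 2↦5, 3↦0, 4↦2, 5↦4, 6↦6]  zeros at y ∈ {3}
Collecting zeros: affine points = {(1, 2), (2, 3), (3, 6), (4, 6), (5, 2), (6, 3)}.
Total count |C(F_7)_aff| = 6.


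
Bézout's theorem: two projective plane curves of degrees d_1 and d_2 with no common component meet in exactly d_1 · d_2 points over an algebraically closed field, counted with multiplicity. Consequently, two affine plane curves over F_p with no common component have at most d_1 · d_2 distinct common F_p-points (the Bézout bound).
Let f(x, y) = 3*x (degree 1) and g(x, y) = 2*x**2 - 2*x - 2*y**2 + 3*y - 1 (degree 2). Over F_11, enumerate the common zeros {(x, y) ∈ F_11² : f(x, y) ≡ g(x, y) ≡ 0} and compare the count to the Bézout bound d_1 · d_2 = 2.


Common zeros: {(0, 1), (0, 6)}; count = 2; Bézout bound = 2.

deg(f) = 1, deg(g) = 2, so Bézout bound = 2.
Scan x ∈ F_11. For each x, list the y ∈ F_11 with f(x, y) ≡ 0 and those with g(x, y) ≡ 0 (mod 11); the common zeros in that column are the intersection.
  x = 0: f ≡ 0 at y ∈ {0, 1, 2, 3, 4, 5, 6, 7, 8, 9, 10}; g ≡ 0 at y ∈ {1, 6}; common: {1, 6}.
  x = 1: f ≡ 0 at y ∈ ∅; g ≡ 0 at y ∈ {1, 6}; common: ∅.
  x = 2: f ≡ 0 at y ∈ ∅; g ≡ 0 at y ∈ {9}; common: ∅.
  x = 3: f ≡ 0 at y ∈ ∅; g ≡ 0 at y ∈ {0, 7}; common: ∅.
  x = 4: f ≡ 0 at y ∈ ∅; g ≡ 0 at y ∈ ∅; common: ∅.
  x = 5: f ≡ 0 at y ∈ ∅; g ≡ 0 at y ∈ ∅; common: ∅.
  x = 6: f ≡ 0 at y ∈ ∅; g ≡ 0 at y ∈ ∅; common: ∅.
  x = 7: f ≡ 0 at y ∈ ∅; g ≡ 0 at y ∈ ∅; common: ∅.
  x = 8: f ≡ 0 at y ∈ ∅; g ≡ 0 at y ∈ ∅; common: ∅.
  x = 9: f ≡ 0 at y ∈ ∅; g ≡ 0 at y ∈ {0, 7}; common: ∅.
  x = 10: f ≡ 0 at y ∈ ∅; g ≡ 0 at y ∈ {9}; common: ∅.
Collecting: common zeros = {(0, 1), (0, 6)}, so the count is 2.
Comparison with the Bézout bound: 2 ≤ 2 = deg(f)·deg(g), as expected for curves with no common component (the bound is attained).


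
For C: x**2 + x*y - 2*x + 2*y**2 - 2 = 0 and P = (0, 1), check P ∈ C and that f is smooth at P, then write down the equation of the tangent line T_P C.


Tangent line at P: -x + 4*y - 4 = 0.

Step 1: f(0, 1) = 0, so P lies on C.
Step 2: partial derivatives
  f_x(x, y) = 2*x + y - 2, f_y(x, y) = x + 4*y.
  f_x(P) = -1, f_y(P) = 4 (gradient nonzero, so P is smooth).
Step 3: tangent line at P: -1·(x − 0) + 4·(y − 1) = 0.
Expanding: -x + 4*y - 4 = 0.


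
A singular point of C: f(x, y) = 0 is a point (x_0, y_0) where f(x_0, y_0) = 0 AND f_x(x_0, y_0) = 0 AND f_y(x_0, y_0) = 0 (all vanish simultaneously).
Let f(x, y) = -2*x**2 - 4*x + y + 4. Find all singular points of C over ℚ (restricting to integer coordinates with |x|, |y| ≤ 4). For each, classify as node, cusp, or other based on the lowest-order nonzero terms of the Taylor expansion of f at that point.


No singular points in the scanned grid; C is smooth there.

Compute partial derivatives:
  f_x = -4*x - 4.
  f_y = 1.
f_y = 1 is a nonzero constant, so f_y never vanishes: no point (x, y) can satisfy f = f_x = f_y = 0. In particular no (x, y) ∈ {−4, ..., 4}² is singular; the curve is smooth.


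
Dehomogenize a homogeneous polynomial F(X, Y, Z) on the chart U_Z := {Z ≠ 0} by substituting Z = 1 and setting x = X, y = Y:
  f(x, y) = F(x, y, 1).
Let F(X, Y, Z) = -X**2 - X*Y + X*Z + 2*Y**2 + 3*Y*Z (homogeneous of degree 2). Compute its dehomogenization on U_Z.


f(x, y) = -x**2 - x*y + x + 2*y**2 + 3*y

On U_Z we set Z = 1. Each monomial c·X^i·Y^j·Z^k in F becomes c·x^i·y^j·1^k = c·x^i·y^j.
Substituting Z = 1: F(X, Y, 1) = -x**2 - x*y + x + 2*y**2 + 3*y.
Note: deg(f) ≤ deg(F) = 2; strict inequality happens when F is divisible by Z (lost terms).


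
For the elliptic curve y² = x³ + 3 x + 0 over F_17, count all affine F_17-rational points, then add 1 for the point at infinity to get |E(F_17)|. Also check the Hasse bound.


Affine points = {(0, 0), (1, 2), (1, 15), (3, 6), (3, 11), (4, 5), (4, 12), (5, 2), (5, 15), (6, 8), (6, 9), (8, 3), (8, 14), (9, 5), (9, 12), (11, 2), (11, 15), (12, 8), (12, 9), (13, 3), (13, 14), (14, 7), (14, 10), (16, 8), (16, 9)}; affine count = 25; |E(F_17)| = 26.

Discriminant check: Δ ∝ 4a³ + 27b² = 4·3³ + 27·0² = 4·27 + 27·0 ≡ 6 (mod 17). Nonzero ⇒ E is nonsingular.
For each x ∈ F_17, compute rhs = x³ + 3·x + 0 mod 17, then count y ∈ F_17 with y² ≡ rhs.
  x = 0: rhs = 0, matching y values: 0 (1 points).
  x = 1: rhs = 4, matching y values: 2, 15 (2 points).
  x = 2: rhs = 14, matching y values: none (0 points).
  x = 3: rhs = 2, matching y values: 6, 11 (2 points).
  x = 4: rhs = 8, matching y values: 5, 12 (2 points).
  x = 5: rhs = 4, matching y values: 2, 15 (2 points).
  x = 6: rhs = 13, matching y values: 8, 9 (2 points).
  x = 7: rhs = 7, matching y values: none (0 points).
  x = 8: rhs = 9, matching y values: 3, 14 (2 points).
  x = 9: rhs = 8, matching y values: 5, 12 (2 points).
  x = 10: rhs = 10, matching y values: none (0 points).
  x = 11: rhs = 4, matching y values: 2, 15 (2 points).
  x = 12: rhs = 13, matching y values: 8, 9 (2 points).
  x = 13: rhs = 9, matching y values: 3, 14 (2 points).
  x = 14: rhs = 15, matching y values: 7, 10 (2 points).
  x = 15: rhs = 3, matching y values: none (0 points).
  x = 16: rhs = 13, matching y values: 8, 9 (2 points).
Total affine count: 25.
Full point count |E(F_17)| = 25 + 1 = 26.
Hasse bound: |26 − (17+1)| = |8| = 8 ≤ 2√17 ≈ 8.2462 ✓.


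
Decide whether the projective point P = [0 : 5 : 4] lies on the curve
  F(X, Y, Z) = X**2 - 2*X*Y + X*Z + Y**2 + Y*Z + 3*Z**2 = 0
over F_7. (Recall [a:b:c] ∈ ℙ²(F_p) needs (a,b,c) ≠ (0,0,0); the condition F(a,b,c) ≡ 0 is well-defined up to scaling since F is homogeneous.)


F(0,5,4) ≡ 2 (mod 7); P is NOT on the curve.

Evaluate F(0, 5, 4) term-by-term (mod 7).
  X**2 ↦ 1·0·1·1 = 0
  -2*X*Y ↦ -2·0·5·1 = 0
  X*Z ↦ 1·0·1·4 = 0
  Y**2 ↦ 1·1·25·1 = 25
  Y*Z ↦ 1·1·5·4 = 20
  3*Z**2 ↦ 3·1·1·16 = 48
Sum: F(0, 5, 4) = (0) + (0) + (0) + (25) + (20) + (48) = 93.
Reducing mod 7: 93 ≡ 2 (mod 7).
Since F(a, b, c) ≡ 2 ≠ 0 (mod 7), P does NOT lie on the curve.


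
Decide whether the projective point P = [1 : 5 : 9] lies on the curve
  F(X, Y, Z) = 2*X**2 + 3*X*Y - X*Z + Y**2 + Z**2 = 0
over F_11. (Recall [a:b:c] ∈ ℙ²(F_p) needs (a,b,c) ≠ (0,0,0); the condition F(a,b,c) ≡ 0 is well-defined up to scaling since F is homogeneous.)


F(1,5,9) ≡ 4 (mod 11); P is NOT on the curve.

Evaluate F(1, 5, 9) term-by-term (mod 11).
  2*X**2 ↦ 2·1·1·1 = 2
  3*X*Y ↦ 3·1·5·1 = 15
  -X*Z ↦ -1·1·1·9 = -9
  Y**2 ↦ 1·1·25·1 = 25
  Z**2 ↦ 1·1·1·81 = 81
Sum: F(1, 5, 9) = (2) + (15) + (-9) + (25) + (81) = 114.
Reducing mod 11: 114 ≡ 4 (mod 11).
Since F(a, b, c) ≡ 4 ≠ 0 (mod 11), P does NOT lie on the curve.


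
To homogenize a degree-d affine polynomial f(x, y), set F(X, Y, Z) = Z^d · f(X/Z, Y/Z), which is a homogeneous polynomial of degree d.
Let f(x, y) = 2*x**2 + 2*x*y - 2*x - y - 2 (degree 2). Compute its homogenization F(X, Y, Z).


F(X, Y, Z) = 2*X**2 + 2*X*Y - 2*X*Z - Y*Z - 2*Z**2

deg(f) = 2.
Substitute x = X/Z, y = Y/Z into f, then multiply by Z^2.
  monomial 2·x^2·y^0 ↦ 2·X^2·Y^0·Z^0.
  monomial 2·x^1·y^1 ↦ 2·X^1·Y^1·Z^0.
  monomial -2·x^1·y^0 ↦ -2·X^1·Y^0·Z^1.
  monomial -1·x^0·y^1 ↦ -1·X^0·Y^1·Z^1.
  monomial -2·x^0·y^0 ↦ -2·X^0·Y^0·Z^2.
Collecting: F(X, Y, Z) = 2*X**2 + 2*X*Y - 2*X*Z - Y*Z - 2*Z**2.


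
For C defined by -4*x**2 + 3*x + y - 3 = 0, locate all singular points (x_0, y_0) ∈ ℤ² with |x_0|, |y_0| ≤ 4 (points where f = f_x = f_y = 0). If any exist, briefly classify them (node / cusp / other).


No singular points in the scanned grid; C is smooth there.

Compute partial derivatives:
  f_x = 3 - 8*x.
  f_y = 1.
f_y = 1 is a nonzero constant, so f_y never vanishes: no point (x, y) can satisfy f = f_x = f_y = 0. In particular no (x, y) ∈ {−4, ..., 4}² is singular; the curve is smooth.


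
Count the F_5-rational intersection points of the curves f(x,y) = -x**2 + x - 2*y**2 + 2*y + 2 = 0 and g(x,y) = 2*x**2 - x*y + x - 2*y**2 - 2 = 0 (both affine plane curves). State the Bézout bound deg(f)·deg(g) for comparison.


Common zeros: {(0, 3), (1, 3)}; count = 2; Bézout bound = 4.

deg(f) = 2, deg(g) = 2, so Bézout bound = 4.
Scan x ∈ F_5. For each x, list the y ∈ F_5 with f(x, y) ≡ 0 and those with g(x, y) ≡ 0 (mod 5); the common zeros in that column are the intersection.
  x = 0: f ≡ 0 at y ∈ {3}; g ≡ 0 at y ∈ {2, 3}; common: {3}.
  x = 1: f ≡ 0 at y ∈ {3}; g ≡ 0 at y ∈ {3, 4}; common: {3}.
  x = 2: f ≡ 0 at y ∈ {0, 1}; g ≡ 0 at y ∈ ∅; common: ∅.
  x = 3: f ≡ 0 at y ∈ ∅; g ≡ 0 at y ∈ {2, 4}; common: ∅.
  x = 4: f ≡ 0 at y ∈ {0, 1}; g ≡ 0 at y ∈ ∅; common: ∅.
Collecting: common zeros = {(0, 3), (1, 3)}, so the count is 2.
Comparison with the Bézout bound: 2 ≤ 4 = deg(f)·deg(g), as expected for curves with no common component (the affine F_5-count falls short of the bound because intersections may lie at infinity, over extension fields, or carry multiplicity).


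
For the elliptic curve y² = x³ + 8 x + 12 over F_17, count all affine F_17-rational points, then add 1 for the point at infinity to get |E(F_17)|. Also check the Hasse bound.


Affine points = {(1, 2), (1, 15), (2, 6), (2, 11), (6, 2), (6, 15), (10, 2), (10, 15), (12, 0), (13, 1), (13, 16)}; affine count = 11; |E(F_17)| = 12.

Discriminant check: Δ ∝ 4a³ + 27b² = 4·8³ + 27·12² = 4·512 + 27·144 ≡ 3 (mod 17). Nonzero ⇒ E is nonsingular.
For each x ∈ F_17, compute rhs = x³ + 8·x + 12 mod 17, then count y ∈ F_17 with y² ≡ rhs.
  x = 0: rhs = 12, matching y values: none (0 points).
  x = 1: rhs = 4, matching y values: 2, 15 (2 points).
  x = 2: rhs = 2, matching y values: 6, 11 (2 points).
  x = 3: rhs = 12, matching y values: none (0 points).
  x = 4: rhs = 6, matching y values: none (0 points).
  x = 5: rhs = 7, matching y values: none (0 points).
  x = 6: rhs = 4, matching y values: 2, 15 (2 points).
  x = 7: rhs = 3, matching y values: none (0 points).
  x = 8: rhs = 10, matching y values: none (0 points).
  x = 9: rhs = 14, matching y values: none (0 points).
  x = 10: rhs = 4, matching y values: 2, 15 (2 points).
  x = 11: rhs = 3, matching y values: none (0 points).
  x = 12: rhs = 0, matching y values: 0 (1 points).
  x = 13: rhs = 1, matching y values: 1, 16 (2 points).
  x = 14: rhs = 12, matching y values: none (0 points).
  x = 15: rhs = 5, matching y values: none (0 points).
  x = 16: rhs = 3, matching y values: none (0 points).
Total affine count: 11.
Full point count |E(F_17)| = 11 + 1 = 12.
Hasse bound: |12 − (17+1)| = |-6| = 6 ≤ 2√17 ≈ 8.2462 ✓.


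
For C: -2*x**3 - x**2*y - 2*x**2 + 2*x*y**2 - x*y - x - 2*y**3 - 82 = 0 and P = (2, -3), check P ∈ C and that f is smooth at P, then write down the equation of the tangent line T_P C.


Tangent line at P: -84*y - 252 = 0.

Step 1: f(2, -3) = 0, so P lies on C.
Step 2: partial derivatives
  f_x(x, y) = -6*x**2 - 2*x*y - 4*x + 2*y**2 - y - 1, f_y(x, y) = -x**2 + 4*x*y - x - 6*y**2.
  f_x(P) = 0, f_y(P) = -84 (gradient nonzero, so P is smooth).
Step 3: tangent line at P: 0·(x − 2) + -84·(y − -3) = 0.
Expanding: -84*y - 252 = 0.


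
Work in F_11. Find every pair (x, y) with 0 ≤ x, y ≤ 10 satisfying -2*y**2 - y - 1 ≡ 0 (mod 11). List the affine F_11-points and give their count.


Affine F_11-points: {(0, 2), (0, 3), (1, 2), (1, 3), (2, 2), (2, 3), (3, 2), (3, 3), (4, 2), (4, 3), (5, 2), (5, 3), (6, 2), (6, 3), (7, 2), (7, 3), (8, 2), (8, 3), (9, 2), (9, 3), (10, 2), (10, 3)}; count = 22.

For each of the 121 pairs (x, y) ∈ F_11², evaluate f(x, y) mod 11. Record the zeros.
  x = 0: [0↦10, 1↦7, 2↦0, 3↦0, 4↦7, 5↦10, 6↦9, 7↦4, 8↦6, 9↦4, 10↦9]  zeros at y ∈ {2, 3}
  x = 1: [0↦10, 1↦7, 2↦0, 3↦0, 4↦7, 5↦10, 6↦9, 7↦4, 8↦6, 9↦4, 10↦9]  zeros at y ∈ {2, 3}
  x = 2: [0↦10, 1↦7, 2↦0, 3↦0, 4↦7, 5↦10, 6↦9, 7↦4, 8↦6, 9↦4, 10↦9]  zeros at y ∈ {2, 3}
  x = 3: [0↦10, 1↦7, 2↦0, 3↦0, 4↦7, 5↦10, 6↦9, 7↦4, 8↦6, 9↦4, 10↦9]  zeros at y ∈ {2, 3}
  x = 4: [0↦10, 1↦7, 2↦0, 3↦0, 4↦7, 5↦10, 6↦9, 7↦4, 8↦6, 9↦4, 10↦9]  zeros at y ∈ {2, 3}
  x = 5: [0↦10, 1↦7, 2↦0, 3↦0, 4↦7, 5↦10, 6↦9, 7↦4, 8↦6, 9↦4, 10↦9]  zeros at y ∈ {2, 3}
  x = 6: [0↦10, 1↦7, 2↦0, 3↦0, 4↦7, 5↦10, 6↦9, 7↦4, 8↦6, 9↦4, 10↦9]  zeros at y ∈ {2, 3}
  x = 7: [0↦10, 1↦7, 2↦0, 3↦0, 4↦7, 5↦10, 6↦9, 7↦4, 8↦6, 9↦4, 10↦9]  zeros at y ∈ {2, 3}
  x = 8: [0↦10, 1↦7, 2↦0, 3↦0, 4↦7, 5↦10, 6↦9, 7↦4, 8↦6, 9↦4, 10↦9]  zeros at y ∈ {2, 3}
  x = 9: [0↦10, 1↦7, 2↦0, 3↦0, 4↦7, 5↦10, 6↦9, 7↦4, 8↦6, 9↦4, 10↦9]  zeros at y ∈ {2, 3}
  x = 10: [0↦10, 1↦7, 2↦0, 3↦0, 4↦7, 5↦10, 6↦9, 7↦4, 8↦6, 9↦4, 10↦9]  zeros at y ∈ {2, 3}
Collecting zeros: affine points = {(0, 2), (0, 3), (1, 2), (1, 3), (2, 2), (2, 3), (3, 2), (3, 3), (4, 2), (4, 3), (5, 2), (5, 3), (6, 2), (6, 3), (7, 2), (7, 3), (8, 2), (8, 3), (9, 2), (9, 3), (10, 2), (10, 3)}.
Total count |C(F_11)_aff| = 22.


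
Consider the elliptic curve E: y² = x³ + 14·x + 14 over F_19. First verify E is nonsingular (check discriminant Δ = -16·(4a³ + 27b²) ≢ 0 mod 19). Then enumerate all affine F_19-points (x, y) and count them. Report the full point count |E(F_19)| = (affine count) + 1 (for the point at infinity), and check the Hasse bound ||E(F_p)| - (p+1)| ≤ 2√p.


Affine points = {(3, 8), (3, 11), (4, 1), (4, 18), (5, 0), (8, 7), (8, 12), (11, 6), (11, 13), (14, 3), (14, 16), (17, 4), (17, 15)}; affine count = 13; |E(F_19)| = 14.

Discriminant check: Δ ∝ 4a³ + 27b² = 4·14³ + 27·14² = 4·2744 + 27·196 ≡ 4 (mod 19). Nonzero ⇒ E is nonsingular.
For each x ∈ F_19, compute rhs = x³ + 14·x + 14 mod 19, then count y ∈ F_19 with y² ≡ rhs.
  x = 0: rhs = 14, matching y values: none (0 points).
  x = 1: rhs = 10, matching y values: none (0 points).
  x = 2: rhs = 12, matching y values: none (0 points).
  x = 3: rhs = 7, matching y values: 8, 11 (2 points).
  x = 4: rhs = 1, matching y values: 1, 18 (2 points).
  x = 5: rhs = 0, matching y values: 0 (1 points).
  x = 6: rhs = 10, matching y values: none (0 points).
  x = 7: rhs = 18, matching y values: none (0 points).
  x = 8: rhs = 11, matching y values: 7, 12 (2 points).
  x = 9: rhs = 14, matching y values: none (0 points).
  x = 10: rhs = 14, matching y values: none (0 points).
  x = 11: rhs = 17, matching y values: 6, 13 (2 points).
  x = 12: rhs = 10, matching y values: none (0 points).
  x = 13: rhs = 18, matching y values: none (0 points).
  x = 14: rhs = 9, matching y values: 3, 16 (2 points).
  x = 15: rhs = 8, matching y values: none (0 points).
  x = 16: rhs = 2, matching y values: none (0 points).
  x = 17: rhs = 16, matching y values: 4, 15 (2 points).
  x = 18: rhs = 18, matching y values: none (0 points).
Total affine count: 13.
Full point count |E(F_19)| = 13 + 1 = 14.
Hasse bound: |14 − (19+1)| = |-6| = 6 ≤ 2√19 ≈ 8.7178 ✓.


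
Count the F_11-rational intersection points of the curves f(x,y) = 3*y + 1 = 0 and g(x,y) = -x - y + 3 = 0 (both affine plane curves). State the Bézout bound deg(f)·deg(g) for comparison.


Common zeros: {(7, 7)}; count = 1; Bézout bound = 1.

deg(f) = 1, deg(g) = 1, so Bézout bound = 1.
Scan x ∈ F_11. For each x, list the y ∈ F_11 with f(x, y) ≡ 0 and those with g(x, y) ≡ 0 (mod 11); the common zeros in that column are the intersection.
  x = 0: f ≡ 0 at y ∈ {7}; g ≡ 0 at y ∈ {3}; common: ∅.
  x = 1: f ≡ 0 at y ∈ {7}; g ≡ 0 at y ∈ {2}; common: ∅.
  x = 2: f ≡ 0 at y ∈ {7}; g ≡ 0 at y ∈ {1}; common: ∅.
  x = 3: f ≡ 0 at y ∈ {7}; g ≡ 0 at y ∈ {0}; common: ∅.
  x = 4: f ≡ 0 at y ∈ {7}; g ≡ 0 at y ∈ {10}; common: ∅.
  x = 5: f ≡ 0 at y ∈ {7}; g ≡ 0 at y ∈ {9}; common: ∅.
  x = 6: f ≡ 0 at y ∈ {7}; g ≡ 0 at y ∈ {8}; common: ∅.
  x = 7: f ≡ 0 at y ∈ {7}; g ≡ 0 at y ∈ {7}; common: {7}.
  x = 8: f ≡ 0 at y ∈ {7}; g ≡ 0 at y ∈ {6}; common: ∅.
  x = 9: f ≡ 0 at y ∈ {7}; g ≡ 0 at y ∈ {5}; common: ∅.
  x = 10: f ≡ 0 at y ∈ {7}; g ≡ 0 at y ∈ {4}; common: ∅.
Collecting: common zeros = {(7, 7)}, so the count is 1.
Comparison with the Bézout bound: 1 ≤ 1 = deg(f)·deg(g), as expected for curves with no common component (the bound is attained).


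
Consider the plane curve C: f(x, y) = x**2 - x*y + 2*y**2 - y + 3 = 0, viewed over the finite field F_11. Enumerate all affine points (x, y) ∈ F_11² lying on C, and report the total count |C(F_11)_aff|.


Affine F_11-points: {(1, 5), (1, 7), (4, 3), (4, 5), (6, 2), (6, 7), (7, 2), (9, 8), (10, 3), (10, 8)}; count = 10.

For each of the 121 pairs (x, y) ∈ F_11², evaluate f(x, y) mod 11. Record the zeros.
  x = 0: [0↦3, 1↦4, 2↦9, 3↦7, 4↦9, 5↦4, 6↦3, 7↦6, 8↦2, 9↦2, 10↦6]  zeros at y ∈ ∅
  x = 1: [0↦4, 1↦4, 2↦8, 3↦5, 4↦6, 5↦0, 6↦9, 7↦0, 8↦6, 9↦5, 10↦8]  zeros at y ∈ {5, 7}
  x = 2: [0↦7, 1↦6, 2↦9, 3↦5, 4↦5, 5↦9, 6↦6, 7↦7, 8↦1, 9↦10, 10↦1]  zeros at y ∈ ∅
  x = 3: [0↦1, 1↦10, 2↦1, 3↦7, 4↦6, 5↦9, 6↦5, 7↦5, 8↦9, 9↦6, 10↦7]  zeros at y ∈ ∅
  x = 4: [0↦8, 1↦5, 2↦6, 3↦0, 4↦9, 5↦0, 6↦6, 7↦5, 8↦8, 9↦4, 10↦4]  zeros at y ∈ {3, 5}
  x = 5: [0↦6, 1↦2, 2↦2, 3↦6, 4↦3, 5↦4, 6↦9, 7↦7, 8↦9, 9↦4, 10↦3]  zeros at y ∈ ∅
  x = 6: [0↦6, 1↦1, 2↦0, 3↦3, 4↦10, 5↦10, 6↦3, 7↦0, 8↦1, 9↦6, 10↦4]  zeros at y ∈ {2, 7}
  x = 7: [0↦8, 1↦2, 2↦0, 3↦2, 4↦8, 5↦7, 6↦10, 7↦6, 8↦6, 9↦10, 10↦7]  zeros at y ∈ {2}
  x = 8: [0↦1, 1↦5, 2↦2, 3↦3, 4↦8, 5↦6, 6↦8, 7↦3, 8↦2, 9↦5, 10↦1]  zeros at y ∈ ∅
  x = 9: [0↦7, 1↦10, 2↦6, 3↦6, 4↦10, 5↦7, 6↦8, 7↦2, 8↦0, 9↦2, 10↦8]  zeros at y ∈ {8}
  x = 10: [0↦4, 1↦6, 2↦1, 3↦0, 4↦3, 5↦10, 6↦10, 7↦3, 8↦0, 9↦1, 10↦6]  zeros at y ∈ {3, 8}
Collecting zeros: affine points = {(1, 5), (1, 7), (4, 3), (4, 5), (6, 2), (6, 7), (7, 2), (9, 8), (10, 3), (10, 8)}.
Total count |C(F_11)_aff| = 10.


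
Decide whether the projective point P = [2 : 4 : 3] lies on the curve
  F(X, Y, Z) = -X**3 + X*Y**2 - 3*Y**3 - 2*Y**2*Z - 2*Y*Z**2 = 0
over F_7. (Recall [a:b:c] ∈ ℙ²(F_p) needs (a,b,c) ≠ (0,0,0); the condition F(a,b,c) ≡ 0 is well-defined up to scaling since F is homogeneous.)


F(2,4,3) ≡ 0 (mod 7); P is on the curve.

Evaluate F(2, 4, 3) term-by-term (mod 7).
  -X**3 ↦ -1·8·1·1 = -8
  X*Y**2 ↦ 1·2·16·1 = 32
  -3*Y**3 ↦ -3·1·64·1 = -192
  -2*Y**2*Z ↦ -2·1·16·3 = -96
  -2*Y*Z**2 ↦ -2·1·4·9 = -72
Sum: F(2, 4, 3) = (-8) + (32) + (-192) + (-96) + (-72) = -336.
Reducing mod 7: -336 ≡ 0 (mod 7).
Since F(a, b, c) ≡ 0 (mod 7), P lies on the curve.


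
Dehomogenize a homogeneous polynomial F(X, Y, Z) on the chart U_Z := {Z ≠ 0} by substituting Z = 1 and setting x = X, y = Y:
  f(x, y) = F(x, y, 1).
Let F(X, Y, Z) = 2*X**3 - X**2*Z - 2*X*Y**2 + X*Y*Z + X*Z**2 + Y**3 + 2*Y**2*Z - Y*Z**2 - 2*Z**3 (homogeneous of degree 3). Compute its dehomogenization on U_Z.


f(x, y) = 2*x**3 - x**2 - 2*x*y**2 + x*y + x + y**3 + 2*y**2 - y - 2

On U_Z we set Z = 1. Each monomial c·X^i·Y^j·Z^k in F becomes c·x^i·y^j·1^k = c·x^i·y^j.
Substituting Z = 1: F(X, Y, 1) = 2*x**3 - x**2 - 2*x*y**2 + x*y + x + y**3 + 2*y**2 - y - 2.
Note: deg(f) ≤ deg(F) = 3; strict inequality happens when F is divisible by Z (lost terms).


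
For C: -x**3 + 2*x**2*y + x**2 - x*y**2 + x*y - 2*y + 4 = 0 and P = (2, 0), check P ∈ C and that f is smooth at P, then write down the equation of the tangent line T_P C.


Tangent line at P: -8*x + 8*y + 16 = 0.

Step 1: f(2, 0) = 0, so P lies on C.
Step 2: partial derivatives
  f_x(x, y) = -3*x**2 + 4*x*y + 2*x - y**2 + y, f_y(x, y) = 2*x**2 - 2*x*y + x - 2.
  f_x(P) = -8, f_y(P) = 8 (gradient nonzero, so P is smooth).
Step 3: tangent line at P: -8·(x − 2) + 8·(y − 0) = 0.
Expanding: -8*x + 8*y + 16 = 0.


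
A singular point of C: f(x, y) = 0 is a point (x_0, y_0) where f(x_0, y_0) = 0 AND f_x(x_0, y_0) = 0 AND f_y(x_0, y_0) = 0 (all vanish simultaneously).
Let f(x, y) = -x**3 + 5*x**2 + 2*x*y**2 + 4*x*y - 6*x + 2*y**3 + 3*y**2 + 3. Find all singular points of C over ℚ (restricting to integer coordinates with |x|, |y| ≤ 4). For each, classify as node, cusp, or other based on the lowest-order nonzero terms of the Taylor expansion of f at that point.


Singular points: {(2, -1)}; classification: node.

Compute partial derivatives:
  f_x = -3*x**2 + 10*x + 2*y**2 + 4*y - 6.
  f_y = 4*x*y + 4*x + 6*y**2 + 6*y.
Scan x_0 ∈ {−4, ..., 4}. For each x_0, f_y(x_0, y) is a polynomial in y; find its integer roots y ∈ {−4, ..., 4}, then test f_x and f at those candidates.
  x = -4: f_y(-4, y) = 6*y**2 - 10*y - 16; vanishes at y ∈ {-1}. (-4, -1): f_x = -96 ≠ 0.
  x = -3: f_y(-3, y) = 6*y**2 - 6*y - 12; vanishes at y ∈ {-1, 2}. (-3, -1): f_x = -65 ≠ 0; (-3, 2): f_x = -47 ≠ 0.
  x = -2: f_y(-2, y) = 6*y**2 - 2*y - 8; vanishes at y ∈ {-1}. (-2, -1): f_x = -40 ≠ 0.
  x = -1: f_y(-1, y) = 6*y**2 + 2*y - 4; vanishes at y ∈ {-1}. (-1, -1): f_x = -21 ≠ 0.
  x = 0: f_y(0, y) = 6*y**2 + 6*y; vanishes at y ∈ {-1, 0}. (0, -1): f_x = -8 ≠ 0; (0, 0): f_x = -6 ≠ 0.
  x = 1: f_y(1, y) = 6*y**2 + 10*y + 4; vanishes at y ∈ {-1}. (1, -1): f_x = -1 ≠ 0.
  x = 2: f_y(2, y) = 6*y**2 + 14*y + 8; vanishes at y ∈ {-1}. (2, -1): f_x = 0, f = 0 — SINGULAR.
  x = 3: f_y(3, y) = 6*y**2 + 18*y + 12; vanishes at y ∈ {-2, -1}. (3, -2): f_x = -3 ≠ 0; (3, -1): f_x = -5 ≠ 0.
  x = 4: f_y(4, y) = 6*y**2 + 22*y + 16; vanishes at y ∈ {-1}. (4, -1): f_x = -16 ≠ 0.
Only singular point on the grid: (2, -1).
Classify: substitute x = 2 + u, y = -1 + v and expand: f = -u**3 - u**2 + 2*u*v**2 + 2*v**3 + v**2.
No constant or linear terms (consistent with a singular point). Quadratic part: -u**2 + v**2. Cubic part: -u**3 + 2*u*v**2 + 2*v**3.
The quadratic part v**2 - u**2 = (v − u)(v + u) splits into two distinct linear factors, so there are two distinct tangent lines y − -1 = ±(x − 2) — this is a node (ordinary double point).
Classification: node.


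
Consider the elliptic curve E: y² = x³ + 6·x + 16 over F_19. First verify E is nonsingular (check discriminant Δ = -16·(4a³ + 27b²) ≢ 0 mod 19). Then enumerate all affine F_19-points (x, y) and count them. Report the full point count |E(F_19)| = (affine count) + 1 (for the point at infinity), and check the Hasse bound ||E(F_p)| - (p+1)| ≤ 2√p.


Affine points = {(0, 4), (0, 15), (1, 2), (1, 17), (2, 6), (2, 13), (3, 2), (3, 17), (4, 3), (4, 16), (5, 0), (8, 5), (8, 14), (9, 1), (9, 18), (11, 8), (11, 11), (12, 7), (12, 12), (13, 7), (13, 12), (15, 2), (15, 17), (16, 3), (16, 16), (18, 3), (18, 16)}; affine count = 27; |E(F_19)| = 28.

Discriminant check: Δ ∝ 4a³ + 27b² = 4·6³ + 27·16² = 4·216 + 27·256 ≡ 5 (mod 19). Nonzero ⇒ E is nonsingular.
For each x ∈ F_19, compute rhs = x³ + 6·x + 16 mod 19, then count y ∈ F_19 with y² ≡ rhs.
  x = 0: rhs = 16, matching y values: 4, 15 (2 points).
  x = 1: rhs = 4, matching y values: 2, 17 (2 points).
  x = 2: rhs = 17, matching y values: 6, 13 (2 points).
  x = 3: rhs = 4, matching y values: 2, 17 (2 points).
  x = 4: rhs = 9, matching y values: 3, 16 (2 points).
  x = 5: rhs = 0, matching y values: 0 (1 points).
  x = 6: rhs = 2, matching y values: none (0 points).
  x = 7: rhs = 2, matching y values: none (0 points).
  x = 8: rhs = 6, matching y values: 5, 14 (2 points).
  x = 9: rhs = 1, matching y values: 1, 18 (2 points).
  x = 10: rhs = 12, matching y values: none (0 points).
  x = 11: rhs = 7, matching y values: 8, 11 (2 points).
  x = 12: rhs = 11, matching y values: 7, 12 (2 points).
  x = 13: rhs = 11, matching y values: 7, 12 (2 points).
  x = 14: rhs = 13, matching y values: none (0 points).
  x = 15: rhs = 4, matching y values: 2, 17 (2 points).
  x = 16: rhs = 9, matching y values: 3, 16 (2 points).
  x = 17: rhs = 15, matching y values: none (0 points).
  x = 18: rhs = 9, matching y values: 3, 16 (2 points).
Total affine count: 27.
Full point count |E(F_19)| = 27 + 1 = 28.
Hasse bound: |28 − (19+1)| = |8| = 8 ≤ 2√19 ≈ 8.7178 ✓.


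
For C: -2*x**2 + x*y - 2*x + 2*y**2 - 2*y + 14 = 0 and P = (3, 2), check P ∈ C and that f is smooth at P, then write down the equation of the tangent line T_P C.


Tangent line at P: -12*x + 9*y + 18 = 0.

Step 1: f(3, 2) = 0, so P lies on C.
Step 2: partial derivatives
  f_x(x, y) = -4*x + y - 2, f_y(x, y) = x + 4*y - 2.
  f_x(P) = -12, f_y(P) = 9 (gradient nonzero, so P is smooth).
Step 3: tangent line at P: -12·(x − 3) + 9·(y − 2) = 0.
Expanding: -12*x + 9*y + 18 = 0.


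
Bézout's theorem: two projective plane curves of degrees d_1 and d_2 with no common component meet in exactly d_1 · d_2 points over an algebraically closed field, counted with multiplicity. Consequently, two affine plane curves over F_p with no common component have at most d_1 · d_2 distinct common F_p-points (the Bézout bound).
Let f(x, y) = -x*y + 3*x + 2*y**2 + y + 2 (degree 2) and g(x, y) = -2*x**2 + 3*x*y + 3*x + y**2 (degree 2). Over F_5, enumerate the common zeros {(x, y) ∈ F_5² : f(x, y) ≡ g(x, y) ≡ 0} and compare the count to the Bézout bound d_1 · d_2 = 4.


Common zeros: ∅; count = 0; Bézout bound = 4.

deg(f) = 2, deg(g) = 2, so Bézout bound = 4.
Scan x ∈ F_5. For each x, list the y ∈ F_5 with f(x, y) ≡ 0 and those with g(x, y) ≡ 0 (mod 5); the common zeros in that column are the intersection.
  x = 0: f ≡ 0 at y ∈ {1}; g ≡ 0 at y ∈ {0}; common: ∅.
  x = 1: f ≡ 0 at y ∈ {0}; g ≡ 0 at y ∈ {1}; common: ∅.
  x = 2: f ≡ 0 at y ∈ ∅; g ≡ 0 at y ∈ {1, 3}; common: ∅.
  x = 3: f ≡ 0 at y ∈ {2, 4}; g ≡ 0 at y ∈ ∅; common: ∅.
  x = 4: f ≡ 0 at y ∈ ∅; g ≡ 0 at y ∈ {0, 3}; common: ∅.
Collecting: common zeros = ∅, so the count is 0.
Comparison with the Bézout bound: 0 ≤ 4 = deg(f)·deg(g), as expected for curves with no common component (the affine F_5-count falls short of the bound because intersections may lie at infinity, over extension fields, or carry multiplicity).
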